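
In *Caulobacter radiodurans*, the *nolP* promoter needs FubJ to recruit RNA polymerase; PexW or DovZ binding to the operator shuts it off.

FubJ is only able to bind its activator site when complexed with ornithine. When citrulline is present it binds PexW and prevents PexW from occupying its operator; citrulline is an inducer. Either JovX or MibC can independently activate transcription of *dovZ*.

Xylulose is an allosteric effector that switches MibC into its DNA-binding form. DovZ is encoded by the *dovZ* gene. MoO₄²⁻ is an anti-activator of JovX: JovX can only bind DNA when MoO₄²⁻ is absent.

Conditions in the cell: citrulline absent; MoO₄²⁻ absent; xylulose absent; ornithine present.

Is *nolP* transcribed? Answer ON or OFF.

Ornithine is present, so FubJ is active.
Citrulline is absent, so PexW is active.
MoO₄²⁻ is absent, so JovX is active.
Xylulose is absent, so MibC is inactive.
Activator JovX is present, so *dovZ* is transcribed.
So DovZ is produced and active.
With repressor PexW bound, *nolP* is not transcribed.

OFF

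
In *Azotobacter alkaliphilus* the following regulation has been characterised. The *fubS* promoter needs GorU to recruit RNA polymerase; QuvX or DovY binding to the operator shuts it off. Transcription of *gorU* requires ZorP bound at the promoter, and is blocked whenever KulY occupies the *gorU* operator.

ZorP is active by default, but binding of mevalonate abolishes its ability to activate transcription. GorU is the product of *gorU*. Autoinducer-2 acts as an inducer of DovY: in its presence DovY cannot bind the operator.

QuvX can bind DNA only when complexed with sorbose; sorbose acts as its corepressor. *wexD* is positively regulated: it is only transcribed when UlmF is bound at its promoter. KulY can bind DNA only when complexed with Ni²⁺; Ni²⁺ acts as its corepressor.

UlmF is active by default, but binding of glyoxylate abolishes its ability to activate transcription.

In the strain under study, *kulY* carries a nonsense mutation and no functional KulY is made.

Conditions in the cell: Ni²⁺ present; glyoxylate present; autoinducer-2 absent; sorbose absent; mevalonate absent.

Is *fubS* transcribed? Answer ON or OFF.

OFF

Sorbose is absent, so QuvX is inactive.
Mevalonate is absent, so ZorP is active.
KulY is non-functional in this strain, so it has no effect.
No repressor is bound and ZorP is active, so *gorU* is transcribed.
So GorU is produced and active.
Autoinducer-2 is absent, so DovY is active.
With repressor DovY bound, *fubS* is not transcribed.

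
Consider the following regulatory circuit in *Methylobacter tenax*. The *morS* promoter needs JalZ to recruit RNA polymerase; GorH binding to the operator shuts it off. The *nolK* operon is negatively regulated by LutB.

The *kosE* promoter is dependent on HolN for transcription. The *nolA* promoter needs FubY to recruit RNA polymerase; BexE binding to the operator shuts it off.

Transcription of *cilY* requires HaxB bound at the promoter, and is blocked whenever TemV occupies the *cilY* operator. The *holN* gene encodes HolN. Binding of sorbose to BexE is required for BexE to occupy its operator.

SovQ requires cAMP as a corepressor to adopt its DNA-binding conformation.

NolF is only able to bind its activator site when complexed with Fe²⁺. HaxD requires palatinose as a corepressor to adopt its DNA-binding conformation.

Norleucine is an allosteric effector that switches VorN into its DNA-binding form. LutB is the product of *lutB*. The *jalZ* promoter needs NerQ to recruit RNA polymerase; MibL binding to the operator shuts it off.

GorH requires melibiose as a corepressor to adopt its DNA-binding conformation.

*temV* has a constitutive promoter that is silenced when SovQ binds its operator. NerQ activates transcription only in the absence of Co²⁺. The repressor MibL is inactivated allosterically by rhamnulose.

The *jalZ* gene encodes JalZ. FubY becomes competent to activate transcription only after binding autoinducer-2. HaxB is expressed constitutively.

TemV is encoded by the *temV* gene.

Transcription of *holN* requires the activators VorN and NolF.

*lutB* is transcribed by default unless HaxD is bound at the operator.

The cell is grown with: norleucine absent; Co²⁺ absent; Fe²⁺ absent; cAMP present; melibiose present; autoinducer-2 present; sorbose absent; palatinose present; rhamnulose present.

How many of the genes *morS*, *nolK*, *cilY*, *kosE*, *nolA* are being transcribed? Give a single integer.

Melibiose is present, so GorH is active.
Rhamnulose is present, so MibL is inactive.
Co²⁺ is absent, so NerQ is active.
No repressor is bound and NerQ is active, so *jalZ* is transcribed.
So JalZ is produced and active.
With repressor GorH bound, *morS* is not transcribed.
→ *morS* is OFF.
Palatinose is present, so HaxD is active.
With repressor HaxD bound, *lutB* is not transcribed.
So LutB is not produced.
With no repressor bound, *nolK* is transcribed.
→ *nolK* is ON.
HaxB is produced constitutively and is active.
cAMP is present, so SovQ is active.
With repressor SovQ bound, *temV* is not transcribed.
So TemV is not produced.
No repressor is bound and HaxB is active, so *cilY* is transcribed.
→ *cilY* is ON.
Norleucine is absent, so VorN is inactive.
Fe²⁺ is absent, so NolF is inactive.
Required activator VorN is absent, so *holN* is not transcribed.
So HolN is not produced.
Required activator HolN is absent, so *kosE* is not transcribed.
→ *kosE* is OFF.
Sorbose is absent, so BexE is inactive.
Autoinducer-2 is present, so FubY is active.
No repressor is bound and FubY is active, so *nolA* is transcribed.
→ *nolA* is ON.
3 of the 5 genes are transcribed.

3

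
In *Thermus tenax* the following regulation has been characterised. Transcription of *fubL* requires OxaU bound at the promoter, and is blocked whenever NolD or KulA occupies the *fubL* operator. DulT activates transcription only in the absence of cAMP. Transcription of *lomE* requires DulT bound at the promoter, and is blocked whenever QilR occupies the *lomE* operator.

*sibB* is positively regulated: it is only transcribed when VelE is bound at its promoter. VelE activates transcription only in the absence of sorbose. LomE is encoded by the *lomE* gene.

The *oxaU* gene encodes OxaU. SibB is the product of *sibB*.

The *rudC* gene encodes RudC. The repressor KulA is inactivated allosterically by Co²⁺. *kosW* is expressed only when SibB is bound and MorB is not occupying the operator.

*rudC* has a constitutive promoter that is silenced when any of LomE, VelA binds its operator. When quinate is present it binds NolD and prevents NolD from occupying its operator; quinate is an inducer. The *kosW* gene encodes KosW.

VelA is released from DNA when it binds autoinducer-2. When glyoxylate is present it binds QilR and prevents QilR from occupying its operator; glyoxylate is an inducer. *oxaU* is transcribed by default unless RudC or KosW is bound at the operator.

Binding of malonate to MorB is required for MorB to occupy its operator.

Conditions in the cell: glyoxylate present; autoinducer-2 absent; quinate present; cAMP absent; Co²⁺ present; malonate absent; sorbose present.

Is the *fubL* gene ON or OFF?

Quinate is present, so NolD is inactive.
Co²⁺ is present, so KulA is inactive.
Glyoxylate is present, so QilR is inactive.
cAMP is absent, so DulT is active.
No repressor is bound and DulT is active, so *lomE* is transcribed.
So LomE is produced and active.
Autoinducer-2 is absent, so VelA is active.
With repressor LomE bound, *rudC* is not transcribed.
So RudC is not produced.
Sorbose is present, so VelE is inactive.
Required activator VelE is absent, so *sibB* is not transcribed.
So SibB is not produced.
Malonate is absent, so MorB is inactive.
Required activator SibB is absent, so *kosW* is not transcribed.
So KosW is not produced.
With no repressor bound, *oxaU* is transcribed.
So OxaU is produced and active.
No repressor is bound and OxaU is active, so *fubL* is transcribed.

ON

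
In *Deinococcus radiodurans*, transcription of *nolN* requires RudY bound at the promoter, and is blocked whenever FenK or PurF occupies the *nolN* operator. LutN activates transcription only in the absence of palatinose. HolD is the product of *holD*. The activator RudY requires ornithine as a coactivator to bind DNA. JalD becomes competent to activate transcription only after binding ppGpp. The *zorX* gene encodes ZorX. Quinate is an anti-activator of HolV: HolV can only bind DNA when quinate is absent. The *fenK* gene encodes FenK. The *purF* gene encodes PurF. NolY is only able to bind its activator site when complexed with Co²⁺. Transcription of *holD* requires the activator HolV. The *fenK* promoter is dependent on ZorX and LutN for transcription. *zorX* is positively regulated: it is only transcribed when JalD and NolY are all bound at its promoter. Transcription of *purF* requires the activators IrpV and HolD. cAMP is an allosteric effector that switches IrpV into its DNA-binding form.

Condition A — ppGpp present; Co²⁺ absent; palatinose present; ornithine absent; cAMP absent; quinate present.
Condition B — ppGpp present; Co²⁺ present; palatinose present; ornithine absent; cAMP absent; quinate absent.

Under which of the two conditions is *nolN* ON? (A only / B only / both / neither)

neither

Condition A:
ppGpp is present, so JalD is active.
Co²⁺ is absent, so NolY is inactive.
Required activator NolY is absent, so *zorX* is not transcribed.
So ZorX is not produced.
Palatinose is present, so LutN is inactive.
Required activator ZorX is absent, so *fenK* is not transcribed.
So FenK is not produced.
Ornithine is absent, so RudY is inactive.
cAMP is absent, so IrpV is inactive.
Quinate is present, so HolV is inactive.
Required activator HolV is absent, so *holD* is not transcribed.
So HolD is not produced.
Required activator IrpV is absent, so *purF* is not transcribed.
So PurF is not produced.
Required activator RudY is absent, so *nolN* is not transcribed.
→ *nolN* is OFF in A.
Condition B:
ppGpp is present, so JalD is active.
Co²⁺ is present, so NolY is active.
No repressor is bound and JalD and NolY are active, so *zorX* is transcribed.
So ZorX is produced and active.
Palatinose is present, so LutN is inactive.
Required activator LutN is absent, so *fenK* is not transcribed.
So FenK is not produced.
Ornithine is absent, so RudY is inactive.
cAMP is absent, so IrpV is inactive.
Quinate is absent, so HolV is active.
No repressor is bound and HolV is active, so *holD* is transcribed.
So HolD is produced and active.
Required activator IrpV is absent, so *purF* is not transcribed.
So PurF is not produced.
Required activator RudY is absent, so *nolN* is not transcribed.
→ *nolN* is OFF in B.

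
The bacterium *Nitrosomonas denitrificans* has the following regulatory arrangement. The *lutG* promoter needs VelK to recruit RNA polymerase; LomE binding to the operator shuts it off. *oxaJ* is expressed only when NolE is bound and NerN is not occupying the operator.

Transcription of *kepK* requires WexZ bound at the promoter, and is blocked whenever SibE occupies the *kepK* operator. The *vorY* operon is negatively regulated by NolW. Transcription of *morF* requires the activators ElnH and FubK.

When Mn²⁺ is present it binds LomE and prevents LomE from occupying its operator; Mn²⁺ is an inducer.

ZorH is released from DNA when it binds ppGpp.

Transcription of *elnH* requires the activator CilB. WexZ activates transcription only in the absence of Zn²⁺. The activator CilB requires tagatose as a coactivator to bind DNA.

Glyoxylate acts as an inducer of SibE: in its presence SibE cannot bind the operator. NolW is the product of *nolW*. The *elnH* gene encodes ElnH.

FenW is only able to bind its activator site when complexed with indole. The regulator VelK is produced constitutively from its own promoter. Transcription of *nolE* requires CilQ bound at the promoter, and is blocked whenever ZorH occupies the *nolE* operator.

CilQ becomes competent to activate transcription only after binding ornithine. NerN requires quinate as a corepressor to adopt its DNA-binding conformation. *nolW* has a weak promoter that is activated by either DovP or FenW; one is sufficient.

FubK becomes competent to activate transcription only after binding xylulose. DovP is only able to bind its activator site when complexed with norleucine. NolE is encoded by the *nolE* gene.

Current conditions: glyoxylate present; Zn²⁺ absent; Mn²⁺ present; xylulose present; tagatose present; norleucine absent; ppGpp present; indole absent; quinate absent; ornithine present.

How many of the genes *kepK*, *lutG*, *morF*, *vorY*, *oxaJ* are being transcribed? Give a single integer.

5

Zn²⁺ is absent, so WexZ is active.
Glyoxylate is present, so SibE is inactive.
No repressor is bound and WexZ is active, so *kepK* is transcribed.
→ *kepK* is ON.
Mn²⁺ is present, so LomE is inactive.
VelK is produced constitutively and is active.
No repressor is bound and VelK is active, so *lutG* is transcribed.
→ *lutG* is ON.
Tagatose is present, so CilB is active.
No repressor is bound and CilB is active, so *elnH* is transcribed.
So ElnH is produced and active.
Xylulose is present, so FubK is active.
No repressor is bound and ElnH and FubK are active, so *morF* is transcribed.
→ *morF* is ON.
Norleucine is absent, so DovP is inactive.
Indole is absent, so FenW is inactive.
No activator is available at the *nolW* promoter, so *nolW* is not transcribed.
So NolW is not produced.
With no repressor bound, *vorY* is transcribed.
→ *vorY* is ON.
Quinate is absent, so NerN is inactive.
ppGpp is present, so ZorH is inactive.
Ornithine is present, so CilQ is active.
No repressor is bound and CilQ is active, so *nolE* is transcribed.
So NolE is produced and active.
No repressor is bound and NolE is active, so *oxaJ* is transcribed.
→ *oxaJ* is ON.
5 of the 5 genes are transcribed.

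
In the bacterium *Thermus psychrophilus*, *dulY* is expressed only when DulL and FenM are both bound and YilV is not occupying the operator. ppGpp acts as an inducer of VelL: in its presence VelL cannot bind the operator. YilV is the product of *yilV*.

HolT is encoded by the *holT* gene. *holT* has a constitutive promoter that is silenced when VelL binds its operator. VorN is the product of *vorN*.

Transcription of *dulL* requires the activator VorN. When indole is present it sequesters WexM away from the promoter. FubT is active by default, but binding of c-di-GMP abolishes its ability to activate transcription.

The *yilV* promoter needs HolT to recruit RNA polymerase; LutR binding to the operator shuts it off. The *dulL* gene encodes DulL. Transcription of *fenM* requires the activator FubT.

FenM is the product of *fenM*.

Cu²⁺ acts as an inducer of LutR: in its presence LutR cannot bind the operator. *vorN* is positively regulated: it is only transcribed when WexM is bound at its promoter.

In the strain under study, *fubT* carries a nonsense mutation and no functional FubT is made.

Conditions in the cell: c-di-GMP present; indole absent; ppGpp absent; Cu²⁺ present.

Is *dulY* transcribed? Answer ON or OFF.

Indole is absent, so WexM is active.
No repressor is bound and WexM is active, so *vorN* is transcribed.
So VorN is produced and active.
No repressor is bound and VorN is active, so *dulL* is transcribed.
So DulL is produced and active.
Cu²⁺ is present, so LutR is inactive.
ppGpp is absent, so VelL is active.
With repressor VelL bound, *holT* is not transcribed.
So HolT is not produced.
Required activator HolT is absent, so *yilV* is not transcribed.
So YilV is not produced.
FubT is non-functional in this strain, so it has no effect.
Required activator FubT is absent, so *fenM* is not transcribed.
So FenM is not produced.
Required activator FenM is absent, so *dulY* is not transcribed.

OFF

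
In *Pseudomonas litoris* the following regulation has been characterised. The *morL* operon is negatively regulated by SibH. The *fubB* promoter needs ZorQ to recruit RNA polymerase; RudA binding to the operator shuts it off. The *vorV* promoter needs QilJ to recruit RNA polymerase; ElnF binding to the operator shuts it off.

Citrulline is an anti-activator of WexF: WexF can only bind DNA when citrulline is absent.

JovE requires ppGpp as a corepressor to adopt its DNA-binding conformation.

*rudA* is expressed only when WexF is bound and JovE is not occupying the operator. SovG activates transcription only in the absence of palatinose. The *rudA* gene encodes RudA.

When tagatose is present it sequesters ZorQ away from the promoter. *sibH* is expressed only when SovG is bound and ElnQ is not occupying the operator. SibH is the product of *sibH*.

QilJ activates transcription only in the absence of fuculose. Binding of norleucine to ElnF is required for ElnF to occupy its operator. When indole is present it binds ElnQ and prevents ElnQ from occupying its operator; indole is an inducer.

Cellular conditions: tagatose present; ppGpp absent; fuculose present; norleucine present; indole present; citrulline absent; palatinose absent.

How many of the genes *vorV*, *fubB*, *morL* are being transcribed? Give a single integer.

0

Norleucine is present, so ElnF is active.
Fuculose is present, so QilJ is inactive.
With repressor ElnF bound, *vorV* is not transcribed.
→ *vorV* is OFF.
Tagatose is present, so ZorQ is inactive.
Citrulline is absent, so WexF is active.
ppGpp is absent, so JovE is inactive.
No repressor is bound and WexF is active, so *rudA* is transcribed.
So RudA is produced and active.
With repressor RudA bound, *fubB* is not transcribed.
→ *fubB* is OFF.
Palatinose is absent, so SovG is active.
Indole is present, so ElnQ is inactive.
No repressor is bound and SovG is active, so *sibH* is transcribed.
So SibH is produced and active.
With repressor SibH bound, *morL* is not transcribed.
→ *morL* is OFF.
0 of the 3 genes are transcribed.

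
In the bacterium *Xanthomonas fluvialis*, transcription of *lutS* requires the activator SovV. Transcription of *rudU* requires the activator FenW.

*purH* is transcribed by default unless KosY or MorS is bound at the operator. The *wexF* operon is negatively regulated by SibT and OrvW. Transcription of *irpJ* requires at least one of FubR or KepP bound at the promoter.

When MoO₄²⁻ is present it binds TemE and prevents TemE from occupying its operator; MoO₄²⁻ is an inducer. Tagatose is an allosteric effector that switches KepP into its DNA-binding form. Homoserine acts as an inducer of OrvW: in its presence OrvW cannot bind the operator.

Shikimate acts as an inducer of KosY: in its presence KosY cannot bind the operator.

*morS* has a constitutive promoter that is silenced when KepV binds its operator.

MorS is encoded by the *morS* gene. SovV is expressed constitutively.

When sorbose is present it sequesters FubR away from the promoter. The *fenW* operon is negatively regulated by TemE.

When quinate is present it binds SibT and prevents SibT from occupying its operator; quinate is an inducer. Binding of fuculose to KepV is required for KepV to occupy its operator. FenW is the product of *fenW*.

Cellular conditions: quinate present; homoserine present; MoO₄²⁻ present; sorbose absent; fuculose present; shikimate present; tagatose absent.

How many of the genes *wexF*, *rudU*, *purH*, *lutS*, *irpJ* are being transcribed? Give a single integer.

Quinate is present, so SibT is inactive.
Homoserine is present, so OrvW is inactive.
With no repressor bound, *wexF* is transcribed.
→ *wexF* is ON.
MoO₄²⁻ is present, so TemE is inactive.
With no repressor bound, *fenW* is transcribed.
So FenW is produced and active.
No repressor is bound and FenW is active, so *rudU* is transcribed.
→ *rudU* is ON.
Shikimate is present, so KosY is inactive.
Fuculose is present, so KepV is active.
With repressor KepV bound, *morS* is not transcribed.
So MorS is not produced.
With no repressor bound, *purH* is transcribed.
→ *purH* is ON.
SovV is produced constitutively and is active.
No repressor is bound and SovV is active, so *lutS* is transcribed.
→ *lutS* is ON.
Sorbose is absent, so FubR is active.
Tagatose is absent, so KepP is inactive.
Activator FubR is present, so *irpJ* is transcribed.
→ *irpJ* is ON.
5 of the 5 genes are transcribed.

5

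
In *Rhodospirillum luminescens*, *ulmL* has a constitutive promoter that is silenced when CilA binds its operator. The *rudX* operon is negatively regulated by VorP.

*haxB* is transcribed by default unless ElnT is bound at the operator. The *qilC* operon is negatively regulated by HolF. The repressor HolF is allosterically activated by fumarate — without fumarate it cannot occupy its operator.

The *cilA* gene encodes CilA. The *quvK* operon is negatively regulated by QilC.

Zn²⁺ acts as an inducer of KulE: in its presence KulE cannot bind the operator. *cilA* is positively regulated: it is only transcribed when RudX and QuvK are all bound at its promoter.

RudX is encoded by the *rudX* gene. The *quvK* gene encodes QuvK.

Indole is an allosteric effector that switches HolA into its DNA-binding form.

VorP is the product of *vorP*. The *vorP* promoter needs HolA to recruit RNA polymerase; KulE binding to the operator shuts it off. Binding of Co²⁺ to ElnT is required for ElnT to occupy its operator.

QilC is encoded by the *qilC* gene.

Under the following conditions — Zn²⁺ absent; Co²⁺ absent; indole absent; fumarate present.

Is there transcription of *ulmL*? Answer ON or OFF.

Zn²⁺ is absent, so KulE is active.
Indole is absent, so HolA is inactive.
With repressor KulE bound, *vorP* is not transcribed.
So VorP is not produced.
With no repressor bound, *rudX* is transcribed.
So RudX is produced and active.
Fumarate is present, so HolF is active.
With repressor HolF bound, *qilC* is not transcribed.
So QilC is not produced.
With no repressor bound, *quvK* is transcribed.
So QuvK is produced and active.
No repressor is bound and RudX and QuvK are active, so *cilA* is transcribed.
So CilA is produced and active.
With repressor CilA bound, *ulmL* is not transcribed.

OFF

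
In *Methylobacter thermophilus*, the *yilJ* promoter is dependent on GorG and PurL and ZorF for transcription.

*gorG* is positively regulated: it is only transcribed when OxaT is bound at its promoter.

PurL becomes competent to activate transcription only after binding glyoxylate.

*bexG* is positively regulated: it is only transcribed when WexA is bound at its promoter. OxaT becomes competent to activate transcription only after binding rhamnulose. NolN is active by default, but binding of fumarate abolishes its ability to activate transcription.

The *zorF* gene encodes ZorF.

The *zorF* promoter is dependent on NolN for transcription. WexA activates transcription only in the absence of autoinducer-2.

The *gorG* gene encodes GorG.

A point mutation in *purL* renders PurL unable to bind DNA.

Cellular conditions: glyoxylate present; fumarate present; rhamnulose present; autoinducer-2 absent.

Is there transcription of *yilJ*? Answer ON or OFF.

OFF

Rhamnulose is present, so OxaT is active.
No repressor is bound and OxaT is active, so *gorG* is transcribed.
So GorG is produced and active.
PurL is non-functional in this strain, so it has no effect.
Fumarate is present, so NolN is inactive.
Required activator NolN is absent, so *zorF* is not transcribed.
So ZorF is not produced.
Required activator PurL is absent, so *yilJ* is not transcribed.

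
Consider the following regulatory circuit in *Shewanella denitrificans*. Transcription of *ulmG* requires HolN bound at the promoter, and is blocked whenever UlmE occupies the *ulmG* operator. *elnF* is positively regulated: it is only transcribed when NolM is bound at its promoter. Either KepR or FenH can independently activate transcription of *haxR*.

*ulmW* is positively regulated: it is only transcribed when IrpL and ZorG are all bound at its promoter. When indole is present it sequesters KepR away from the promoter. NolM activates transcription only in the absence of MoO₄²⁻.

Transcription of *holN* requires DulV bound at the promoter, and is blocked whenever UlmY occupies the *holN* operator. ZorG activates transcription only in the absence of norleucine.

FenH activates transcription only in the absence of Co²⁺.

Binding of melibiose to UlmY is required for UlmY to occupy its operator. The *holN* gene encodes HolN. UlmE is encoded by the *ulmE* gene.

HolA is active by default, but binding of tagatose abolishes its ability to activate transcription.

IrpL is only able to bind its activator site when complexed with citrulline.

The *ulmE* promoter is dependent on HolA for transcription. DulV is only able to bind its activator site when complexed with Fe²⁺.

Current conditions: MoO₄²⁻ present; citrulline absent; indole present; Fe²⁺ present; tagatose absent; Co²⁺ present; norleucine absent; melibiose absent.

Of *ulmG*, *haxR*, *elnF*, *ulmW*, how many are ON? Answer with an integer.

0

Tagatose is absent, so HolA is active.
No repressor is bound and HolA is active, so *ulmE* is transcribed.
So UlmE is produced and active.
Fe²⁺ is present, so DulV is active.
Melibiose is absent, so UlmY is inactive.
No repressor is bound and DulV is active, so *holN* is transcribed.
So HolN is produced and active.
With repressor UlmE bound, *ulmG* is not transcribed.
→ *ulmG* is OFF.
Indole is present, so KepR is inactive.
Co²⁺ is present, so FenH is inactive.
No activator is available at the *haxR* promoter, so *haxR* is not transcribed.
→ *haxR* is OFF.
MoO₄²⁻ is present, so NolM is inactive.
Required activator NolM is absent, so *elnF* is not transcribed.
→ *elnF* is OFF.
Citrulline is absent, so IrpL is inactive.
Norleucine is absent, so ZorG is active.
Required activator IrpL is absent, so *ulmW* is not transcribed.
→ *ulmW* is OFF.
0 of the 4 genes are transcribed.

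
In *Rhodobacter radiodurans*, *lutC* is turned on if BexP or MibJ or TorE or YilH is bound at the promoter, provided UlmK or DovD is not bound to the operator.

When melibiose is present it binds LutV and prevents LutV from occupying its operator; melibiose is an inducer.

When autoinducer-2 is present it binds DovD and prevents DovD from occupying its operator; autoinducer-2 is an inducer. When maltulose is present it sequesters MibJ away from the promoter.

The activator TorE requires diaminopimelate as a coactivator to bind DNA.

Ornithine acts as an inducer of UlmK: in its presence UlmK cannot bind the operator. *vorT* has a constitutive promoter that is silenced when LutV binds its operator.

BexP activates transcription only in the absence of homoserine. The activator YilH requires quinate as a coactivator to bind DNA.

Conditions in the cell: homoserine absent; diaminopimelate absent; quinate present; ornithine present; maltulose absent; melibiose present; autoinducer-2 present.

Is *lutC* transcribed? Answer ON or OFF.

Ornithine is present, so UlmK is inactive.
Homoserine is absent, so BexP is active.
Maltulose is absent, so MibJ is active.
Diaminopimelate is absent, so TorE is inactive.
Quinate is present, so YilH is active.
Autoinducer-2 is present, so DovD is inactive.
Activator BexP is present, so *lutC* is transcribed.

ON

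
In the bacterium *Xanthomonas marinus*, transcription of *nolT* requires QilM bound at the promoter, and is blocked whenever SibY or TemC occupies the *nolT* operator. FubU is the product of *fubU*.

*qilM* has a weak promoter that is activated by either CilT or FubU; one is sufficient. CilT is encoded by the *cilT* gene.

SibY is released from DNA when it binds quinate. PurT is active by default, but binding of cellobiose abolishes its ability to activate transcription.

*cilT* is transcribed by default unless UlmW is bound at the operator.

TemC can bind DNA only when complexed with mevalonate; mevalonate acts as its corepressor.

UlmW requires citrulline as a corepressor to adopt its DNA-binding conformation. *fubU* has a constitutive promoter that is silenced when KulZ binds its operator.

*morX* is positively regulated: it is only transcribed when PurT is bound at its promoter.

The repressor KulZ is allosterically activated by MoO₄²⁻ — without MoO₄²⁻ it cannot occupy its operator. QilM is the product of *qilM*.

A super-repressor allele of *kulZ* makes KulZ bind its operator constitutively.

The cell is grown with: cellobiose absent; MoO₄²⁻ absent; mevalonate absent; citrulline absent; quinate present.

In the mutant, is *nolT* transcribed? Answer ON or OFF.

ON

Quinate is present, so SibY is inactive.
Citrulline is absent, so UlmW is inactive.
With no repressor bound, *cilT* is transcribed.
So CilT is produced and active.
KulZ is constitutively active in this strain.
With repressor KulZ bound, *fubU* is not transcribed.
So FubU is not produced.
Activator CilT is present, so *qilM* is transcribed.
So QilM is produced and active.
Mevalonate is absent, so TemC is inactive.
No repressor is bound and QilM is active, so *nolT* is transcribed.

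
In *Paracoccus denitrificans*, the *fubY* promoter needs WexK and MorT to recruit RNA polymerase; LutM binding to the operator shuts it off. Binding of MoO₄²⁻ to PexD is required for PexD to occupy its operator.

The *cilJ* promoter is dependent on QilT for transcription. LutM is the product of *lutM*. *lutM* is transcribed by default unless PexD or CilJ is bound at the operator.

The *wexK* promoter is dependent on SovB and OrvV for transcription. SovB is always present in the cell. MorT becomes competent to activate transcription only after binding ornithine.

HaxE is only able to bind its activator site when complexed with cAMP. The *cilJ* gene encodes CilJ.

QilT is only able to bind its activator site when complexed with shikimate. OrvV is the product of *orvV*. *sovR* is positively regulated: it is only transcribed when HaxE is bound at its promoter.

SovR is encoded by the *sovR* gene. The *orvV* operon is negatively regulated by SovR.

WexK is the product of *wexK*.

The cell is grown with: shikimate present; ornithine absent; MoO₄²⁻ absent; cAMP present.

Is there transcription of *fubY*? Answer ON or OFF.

OFF

SovB is produced constitutively and is active.
cAMP is present, so HaxE is active.
No repressor is bound and HaxE is active, so *sovR* is transcribed.
So SovR is produced and active.
With repressor SovR bound, *orvV* is not transcribed.
So OrvV is not produced.
Required activator OrvV is absent, so *wexK* is not transcribed.
So WexK is not produced.
Ornithine is absent, so MorT is inactive.
MoO₄²⁻ is absent, so PexD is inactive.
Shikimate is present, so QilT is active.
No repressor is bound and QilT is active, so *cilJ* is transcribed.
So CilJ is produced and active.
With repressor CilJ bound, *lutM* is not transcribed.
So LutM is not produced.
Required activator WexK is absent, so *fubY* is not transcribed.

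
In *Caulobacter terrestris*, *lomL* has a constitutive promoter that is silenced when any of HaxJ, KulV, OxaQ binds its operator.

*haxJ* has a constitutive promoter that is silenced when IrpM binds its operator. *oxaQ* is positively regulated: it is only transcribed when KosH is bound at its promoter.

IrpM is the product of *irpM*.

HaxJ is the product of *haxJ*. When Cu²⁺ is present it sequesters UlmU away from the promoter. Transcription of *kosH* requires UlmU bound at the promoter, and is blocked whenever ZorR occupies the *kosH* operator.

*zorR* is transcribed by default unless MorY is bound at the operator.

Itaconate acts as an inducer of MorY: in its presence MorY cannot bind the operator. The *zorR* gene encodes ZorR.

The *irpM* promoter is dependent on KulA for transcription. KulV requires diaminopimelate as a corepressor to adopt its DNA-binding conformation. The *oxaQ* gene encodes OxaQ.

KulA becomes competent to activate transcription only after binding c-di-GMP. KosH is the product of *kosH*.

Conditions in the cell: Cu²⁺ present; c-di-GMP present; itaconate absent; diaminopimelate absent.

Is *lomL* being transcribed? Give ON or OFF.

c-di-GMP is present, so KulA is active.
No repressor is bound and KulA is active, so *irpM* is transcribed.
So IrpM is produced and active.
With repressor IrpM bound, *haxJ* is not transcribed.
So HaxJ is not produced.
Diaminopimelate is absent, so KulV is inactive.
Cu²⁺ is present, so UlmU is inactive.
Itaconate is absent, so MorY is active.
With repressor MorY bound, *zorR* is not transcribed.
So ZorR is not produced.
Required activator UlmU is absent, so *kosH* is not transcribed.
So KosH is not produced.
Required activator KosH is absent, so *oxaQ* is not transcribed.
So OxaQ is not produced.
With no repressor bound, *lomL* is transcribed.

ON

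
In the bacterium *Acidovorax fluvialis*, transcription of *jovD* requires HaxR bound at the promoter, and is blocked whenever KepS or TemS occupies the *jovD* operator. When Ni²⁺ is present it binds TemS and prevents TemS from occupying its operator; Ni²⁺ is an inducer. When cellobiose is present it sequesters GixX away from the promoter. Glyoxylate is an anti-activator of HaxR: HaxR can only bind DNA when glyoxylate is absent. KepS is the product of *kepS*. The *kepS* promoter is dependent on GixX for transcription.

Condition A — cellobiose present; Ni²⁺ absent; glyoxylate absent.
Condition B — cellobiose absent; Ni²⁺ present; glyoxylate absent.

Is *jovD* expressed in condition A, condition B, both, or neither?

Condition A:
Cellobiose is present, so GixX is inactive.
Required activator GixX is absent, so *kepS* is not transcribed.
So KepS is not produced.
Ni²⁺ is absent, so TemS is active.
Glyoxylate is absent, so HaxR is active.
With repressor TemS bound, *jovD* is not transcribed.
→ *jovD* is OFF in A.
Condition B:
Cellobiose is absent, so GixX is active.
No repressor is bound and GixX is active, so *kepS* is transcribed.
So KepS is produced and active.
Ni²⁺ is present, so TemS is inactive.
Glyoxylate is absent, so HaxR is active.
With repressor KepS bound, *jovD* is not transcribed.
→ *jovD* is OFF in B.

neither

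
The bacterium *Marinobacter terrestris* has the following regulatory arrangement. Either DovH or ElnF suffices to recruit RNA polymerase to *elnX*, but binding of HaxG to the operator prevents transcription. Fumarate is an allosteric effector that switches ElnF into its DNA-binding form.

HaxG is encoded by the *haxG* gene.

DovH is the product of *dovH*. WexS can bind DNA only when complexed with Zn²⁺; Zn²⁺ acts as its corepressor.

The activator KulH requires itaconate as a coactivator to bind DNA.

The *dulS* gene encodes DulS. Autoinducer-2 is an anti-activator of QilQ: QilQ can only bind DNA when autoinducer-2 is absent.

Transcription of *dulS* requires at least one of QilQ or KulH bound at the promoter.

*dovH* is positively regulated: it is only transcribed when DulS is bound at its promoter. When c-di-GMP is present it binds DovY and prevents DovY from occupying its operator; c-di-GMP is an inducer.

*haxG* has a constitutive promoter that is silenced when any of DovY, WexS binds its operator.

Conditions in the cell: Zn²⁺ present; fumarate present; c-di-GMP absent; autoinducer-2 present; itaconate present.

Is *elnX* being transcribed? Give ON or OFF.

ON

Autoinducer-2 is present, so QilQ is inactive.
Itaconate is present, so KulH is active.
Activator KulH is present, so *dulS* is transcribed.
So DulS is produced and active.
No repressor is bound and DulS is active, so *dovH* is transcribed.
So DovH is produced and active.
c-di-GMP is absent, so DovY is active.
Zn²⁺ is present, so WexS is active.
With repressor DovY bound, *haxG* is not transcribed.
So HaxG is not produced.
Fumarate is present, so ElnF is active.
Activator DovH is present, so *elnX* is transcribed.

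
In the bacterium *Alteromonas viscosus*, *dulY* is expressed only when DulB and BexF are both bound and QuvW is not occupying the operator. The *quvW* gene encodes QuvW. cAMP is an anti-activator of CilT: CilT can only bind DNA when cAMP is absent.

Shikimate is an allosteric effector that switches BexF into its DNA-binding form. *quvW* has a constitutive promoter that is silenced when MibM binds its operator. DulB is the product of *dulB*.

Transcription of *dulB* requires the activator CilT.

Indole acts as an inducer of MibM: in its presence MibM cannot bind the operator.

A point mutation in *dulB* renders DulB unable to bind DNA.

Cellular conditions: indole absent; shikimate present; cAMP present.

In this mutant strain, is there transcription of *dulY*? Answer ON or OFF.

OFF

Indole is absent, so MibM is active.
With repressor MibM bound, *quvW* is not transcribed.
So QuvW is not produced.
DulB is non-functional in this strain, so it has no effect.
Shikimate is present, so BexF is active.
Required activator DulB is absent, so *dulY* is not transcribed.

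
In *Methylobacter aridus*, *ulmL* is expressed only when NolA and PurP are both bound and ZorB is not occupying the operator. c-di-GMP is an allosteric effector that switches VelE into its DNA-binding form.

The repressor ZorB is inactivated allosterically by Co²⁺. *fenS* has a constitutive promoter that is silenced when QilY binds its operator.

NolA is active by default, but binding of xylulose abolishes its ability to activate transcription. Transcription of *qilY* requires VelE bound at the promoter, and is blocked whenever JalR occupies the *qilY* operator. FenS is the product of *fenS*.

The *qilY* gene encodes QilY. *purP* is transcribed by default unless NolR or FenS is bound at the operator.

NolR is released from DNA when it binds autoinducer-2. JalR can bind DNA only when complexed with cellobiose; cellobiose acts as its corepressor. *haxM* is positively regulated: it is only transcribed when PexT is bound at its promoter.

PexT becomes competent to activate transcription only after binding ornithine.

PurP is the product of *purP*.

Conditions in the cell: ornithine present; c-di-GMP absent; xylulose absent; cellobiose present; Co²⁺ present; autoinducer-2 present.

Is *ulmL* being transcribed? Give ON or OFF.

OFF

Xylulose is absent, so NolA is active.
Autoinducer-2 is present, so NolR is inactive.
Cellobiose is present, so JalR is active.
c-di-GMP is absent, so VelE is inactive.
With repressor JalR bound, *qilY* is not transcribed.
So QilY is not produced.
With no repressor bound, *fenS* is transcribed.
So FenS is produced and active.
With repressor FenS bound, *purP* is not transcribed.
So PurP is not produced.
Co²⁺ is present, so ZorB is inactive.
Required activator PurP is absent, so *ulmL* is not transcribed.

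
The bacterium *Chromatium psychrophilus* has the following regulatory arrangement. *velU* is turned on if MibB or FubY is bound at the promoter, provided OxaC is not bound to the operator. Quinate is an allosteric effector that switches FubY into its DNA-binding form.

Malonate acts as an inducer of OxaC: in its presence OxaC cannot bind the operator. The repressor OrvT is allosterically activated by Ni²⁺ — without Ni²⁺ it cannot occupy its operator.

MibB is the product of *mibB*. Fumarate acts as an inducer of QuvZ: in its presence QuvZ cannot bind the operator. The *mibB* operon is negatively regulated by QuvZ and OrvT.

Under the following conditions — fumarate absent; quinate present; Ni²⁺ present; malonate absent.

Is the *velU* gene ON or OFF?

OFF

Fumarate is absent, so QuvZ is active.
Ni²⁺ is present, so OrvT is active.
With repressor QuvZ bound, *mibB* is not transcribed.
So MibB is not produced.
Quinate is present, so FubY is active.
Malonate is absent, so OxaC is active.
With repressor OxaC bound, *velU* is not transcribed.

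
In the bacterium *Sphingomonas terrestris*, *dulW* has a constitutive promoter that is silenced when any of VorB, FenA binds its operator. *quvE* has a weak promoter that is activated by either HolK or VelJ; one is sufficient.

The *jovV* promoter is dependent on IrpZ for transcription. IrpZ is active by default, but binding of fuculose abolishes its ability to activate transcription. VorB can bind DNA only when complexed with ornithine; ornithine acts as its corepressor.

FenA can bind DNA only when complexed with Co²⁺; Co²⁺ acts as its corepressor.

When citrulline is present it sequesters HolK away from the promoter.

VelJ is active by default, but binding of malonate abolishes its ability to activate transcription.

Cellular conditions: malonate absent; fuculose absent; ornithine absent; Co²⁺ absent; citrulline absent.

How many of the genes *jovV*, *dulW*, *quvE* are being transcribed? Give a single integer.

3

Fuculose is absent, so IrpZ is active.
No repressor is bound and IrpZ is active, so *jovV* is transcribed.
→ *jovV* is ON.
Ornithine is absent, so VorB is inactive.
Co²⁺ is absent, so FenA is inactive.
With no repressor bound, *dulW* is transcribed.
→ *dulW* is ON.
Citrulline is absent, so HolK is active.
Malonate is absent, so VelJ is active.
Activator HolK is present, so *quvE* is transcribed.
→ *quvE* is ON.
3 of the 3 genes are transcribed.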